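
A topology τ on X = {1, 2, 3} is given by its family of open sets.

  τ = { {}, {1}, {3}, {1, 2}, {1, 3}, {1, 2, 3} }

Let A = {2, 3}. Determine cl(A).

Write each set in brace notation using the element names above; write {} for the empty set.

cl via duality: int({1}) = {1}, so X∖{1} = {2, 3}

{2, 3}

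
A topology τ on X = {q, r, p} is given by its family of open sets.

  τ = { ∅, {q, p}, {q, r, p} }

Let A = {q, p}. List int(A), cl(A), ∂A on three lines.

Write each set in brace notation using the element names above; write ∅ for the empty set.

open subsets of A: ∅, {q, p}; so int(A) = {q, p}
closure: X∖int(X∖A) = X∖∅ = {q, r, p}
∂A = {q, r, p} minus {q, p} = {r}

int(A) = {q, p}
cl(A)  = {q, r, p}
∂A     = {r}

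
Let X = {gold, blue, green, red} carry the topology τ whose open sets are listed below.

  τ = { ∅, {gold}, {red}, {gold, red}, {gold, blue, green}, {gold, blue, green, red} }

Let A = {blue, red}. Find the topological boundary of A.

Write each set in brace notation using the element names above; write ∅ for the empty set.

opens ⊆ A: ∅, {red}; union → int = {red}
complement {gold, green}; its interior {gold}; cl(A) = X∖{gold} = {blue, green, red}
boundary = {blue, green, red} ∖ {red} = {blue, green}

{blue, green}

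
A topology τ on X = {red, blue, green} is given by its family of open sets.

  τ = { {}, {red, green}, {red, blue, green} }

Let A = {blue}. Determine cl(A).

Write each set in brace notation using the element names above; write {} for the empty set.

closure: X∖int(X∖A) = X∖{red, green} = {blue}

{blue}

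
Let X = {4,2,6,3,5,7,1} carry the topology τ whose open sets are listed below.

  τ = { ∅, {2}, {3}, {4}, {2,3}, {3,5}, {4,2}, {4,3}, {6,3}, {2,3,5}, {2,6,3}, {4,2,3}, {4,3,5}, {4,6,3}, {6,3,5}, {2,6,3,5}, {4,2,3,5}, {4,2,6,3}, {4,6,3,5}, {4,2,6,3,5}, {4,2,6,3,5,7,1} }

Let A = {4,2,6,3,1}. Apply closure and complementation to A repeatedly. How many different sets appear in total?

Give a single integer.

6

closure: X∖int(X∖A) = X∖∅ = {4,2,6,3,5,7,1}
Let k=closure and c=complement:
  1. A     = {4,2,6,3,1}
  2. kA    = {4,2,6,3,5,7,1}
  3. cA    = {5,7}
  4. ckA   = ∅
  5. kcA   = {5,7,1}
  6. ckcA  = {4,2,6,3}
— saturated at 6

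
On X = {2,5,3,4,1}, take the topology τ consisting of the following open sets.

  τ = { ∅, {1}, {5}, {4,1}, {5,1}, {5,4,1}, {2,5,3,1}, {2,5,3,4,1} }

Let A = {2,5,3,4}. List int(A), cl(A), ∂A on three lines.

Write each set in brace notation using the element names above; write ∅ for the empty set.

int(A) = {5}
cl(A)  = {2,5,3,4}
∂A     = {2,3,4}

interior: largest open inside A is {5} (from ∅, {5})
cl via duality: int({1}) = {1}, so X∖{1} = {2,5,3,4}
cl∖int = {2,3,4}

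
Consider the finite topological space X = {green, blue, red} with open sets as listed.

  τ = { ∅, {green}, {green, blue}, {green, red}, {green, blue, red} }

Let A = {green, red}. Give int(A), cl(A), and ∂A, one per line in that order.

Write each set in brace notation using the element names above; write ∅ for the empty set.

opens ⊆ A: ∅, {green}, {green, red}; union → int = {green, red}
complement {blue}; its interior ∅; cl(A) = X∖∅ = {green, blue, red}
boundary = {green, blue, red} ∖ {green, red} = {blue}

int(A) = {green, red}
cl(A)  = {green, blue, red}
∂A     = {blue}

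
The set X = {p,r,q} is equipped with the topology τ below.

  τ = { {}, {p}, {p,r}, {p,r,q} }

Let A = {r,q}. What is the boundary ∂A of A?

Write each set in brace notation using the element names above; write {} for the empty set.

open subsets of A: {}; so int(A) = {}
closure: X∖int(X∖A) = X∖{p} = {r,q}
∂A = {r,q} minus {} = {r,q}

{r,q}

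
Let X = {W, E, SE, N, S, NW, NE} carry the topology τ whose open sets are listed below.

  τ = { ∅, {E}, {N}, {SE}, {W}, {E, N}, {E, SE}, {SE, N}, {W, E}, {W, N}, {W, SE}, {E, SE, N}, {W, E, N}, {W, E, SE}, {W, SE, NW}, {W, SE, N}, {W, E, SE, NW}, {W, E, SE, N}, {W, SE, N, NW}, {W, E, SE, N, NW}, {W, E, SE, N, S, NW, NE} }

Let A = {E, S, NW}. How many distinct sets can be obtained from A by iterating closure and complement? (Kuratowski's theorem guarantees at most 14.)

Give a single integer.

8

X∖A={W, SE, N, NE}, int(X∖A)={W, SE, N}, hence cl(A)={E, S, NW, NE}
Orbit (k=closure, c=complement):
  1. A     = {E, S, NW}
  2. kA    = {E, S, NW, NE}
  3. cA    = {W, SE, N, NE}
  4. ckA   = {W, SE, N}
  5. kcA   = {W, SE, N, S, NW, NE}
  6. ckcA  = {E}
  7. kckcA = {E, S, NE}
  8. ckckcA = {W, SE, N, NW}
(closed under both — stop)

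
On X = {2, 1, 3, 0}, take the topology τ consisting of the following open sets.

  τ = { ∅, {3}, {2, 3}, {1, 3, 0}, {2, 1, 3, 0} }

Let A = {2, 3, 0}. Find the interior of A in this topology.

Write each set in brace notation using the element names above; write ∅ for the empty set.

{2, 3}

opens ⊆ A: ∅, {3}, {2, 3}; union → int = {2, 3}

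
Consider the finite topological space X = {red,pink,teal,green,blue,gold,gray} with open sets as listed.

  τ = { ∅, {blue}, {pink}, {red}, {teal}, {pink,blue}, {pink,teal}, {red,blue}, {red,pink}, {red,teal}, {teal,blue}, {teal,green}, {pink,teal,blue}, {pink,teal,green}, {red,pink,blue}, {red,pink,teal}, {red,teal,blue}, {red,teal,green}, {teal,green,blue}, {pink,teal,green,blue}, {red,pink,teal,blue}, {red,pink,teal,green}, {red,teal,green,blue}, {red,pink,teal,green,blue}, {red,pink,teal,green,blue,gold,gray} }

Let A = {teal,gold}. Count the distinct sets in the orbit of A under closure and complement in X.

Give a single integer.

8

closure: X∖int(X∖A) = X∖{red,pink,blue} = {teal,green,gold,gray}
Let k=closure and c=complement:
  1. A     = {teal,gold}
  2. kA    = {teal,green,gold,gray}
  3. cA    = {red,pink,green,blue,gray}
  4. ckA   = {red,pink,blue}
  5. kcA   = {red,pink,green,blue,gold,gray}
  6. kckA  = {red,pink,blue,gold,gray}
  7. ckcA  = {teal}
  8. ckckA = {teal,green}
— saturated at 8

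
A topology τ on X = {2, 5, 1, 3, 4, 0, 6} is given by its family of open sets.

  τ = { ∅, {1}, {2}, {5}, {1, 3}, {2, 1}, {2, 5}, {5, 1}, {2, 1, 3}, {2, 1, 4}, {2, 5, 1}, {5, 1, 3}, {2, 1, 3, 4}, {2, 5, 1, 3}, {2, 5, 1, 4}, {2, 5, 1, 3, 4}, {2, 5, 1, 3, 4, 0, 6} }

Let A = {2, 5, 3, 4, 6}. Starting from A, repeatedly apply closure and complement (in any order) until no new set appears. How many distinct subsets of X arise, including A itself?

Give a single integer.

closure: X∖int(X∖A) = X∖{1} = {2, 5, 3, 4, 0, 6}
Let k=closure and c=complement:
  1. A     = {2, 5, 3, 4, 6}
  2. kA    = {2, 5, 3, 4, 0, 6}
  3. cA    = {1, 0}
  4. ckA   = {1}
  5. kcA   = {1, 3, 4, 0, 6}
  6. ckcA  = {2, 5}
  7. kckcA = {2, 5, 4, 0, 6}
  8. ckckcA = {1, 3}
— saturated at 8

8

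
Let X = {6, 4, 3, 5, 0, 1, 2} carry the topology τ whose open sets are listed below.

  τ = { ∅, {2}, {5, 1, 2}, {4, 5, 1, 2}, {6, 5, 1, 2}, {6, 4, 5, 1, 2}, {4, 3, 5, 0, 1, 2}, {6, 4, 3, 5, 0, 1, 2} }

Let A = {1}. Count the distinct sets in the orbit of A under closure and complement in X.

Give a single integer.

6

closure: X∖int(X∖A) = X∖{2} = {6, 4, 3, 5, 0, 1}
Let k=closure and c=complement:
  1. A     = {1}
  2. kA    = {6, 4, 3, 5, 0, 1}
  3. cA    = {6, 4, 3, 5, 0, 2}
  4. ckA   = {2}
  5. kcA   = {6, 4, 3, 5, 0, 1, 2}
  6. ckcA  = ∅
— saturated at 6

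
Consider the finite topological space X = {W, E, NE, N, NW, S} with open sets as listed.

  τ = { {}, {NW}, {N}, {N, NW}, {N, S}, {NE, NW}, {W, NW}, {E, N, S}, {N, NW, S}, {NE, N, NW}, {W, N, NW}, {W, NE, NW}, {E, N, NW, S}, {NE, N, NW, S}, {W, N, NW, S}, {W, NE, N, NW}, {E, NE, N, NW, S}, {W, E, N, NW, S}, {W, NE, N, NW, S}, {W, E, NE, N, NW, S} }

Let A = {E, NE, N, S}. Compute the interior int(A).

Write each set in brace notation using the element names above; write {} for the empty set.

{E, N, S}

U open, U⊆A: {}, {N}, {N, S}, {E, N, S}. int(A) = ⋃ = {E, N, S}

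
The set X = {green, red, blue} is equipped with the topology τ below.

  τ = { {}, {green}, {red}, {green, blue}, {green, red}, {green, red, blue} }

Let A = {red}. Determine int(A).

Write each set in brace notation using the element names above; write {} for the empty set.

interior: largest open inside A is {red} (from {}, {red})

{red}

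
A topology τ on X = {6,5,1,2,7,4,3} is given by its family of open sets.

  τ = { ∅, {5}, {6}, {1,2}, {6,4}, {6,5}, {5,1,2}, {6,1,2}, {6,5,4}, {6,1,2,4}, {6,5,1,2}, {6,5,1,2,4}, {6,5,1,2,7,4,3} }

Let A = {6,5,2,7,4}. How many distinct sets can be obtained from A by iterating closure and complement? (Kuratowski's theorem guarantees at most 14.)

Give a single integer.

8

X∖A={1,3}, int(X∖A)=∅, hence cl(A)={6,5,1,2,7,4,3}
Orbit (k=closure, c=complement):
  1. A     = {6,5,2,7,4}
  2. kA    = {6,5,1,2,7,4,3}
  3. cA    = {1,3}
  4. ckA   = ∅
  5. kcA   = {1,2,7,3}
  6. ckcA  = {6,5,4}
  7. kckcA = {6,5,7,4,3}
  8. ckckcA = {1,2}
(closed under both — stop)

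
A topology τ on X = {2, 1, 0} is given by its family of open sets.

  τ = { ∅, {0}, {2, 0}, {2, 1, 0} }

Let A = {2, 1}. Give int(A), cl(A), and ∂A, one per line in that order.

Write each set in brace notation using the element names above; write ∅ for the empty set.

int(A) = ∅
cl(A)  = {2, 1}
∂A     = {2, 1}

interior: largest open inside A is ∅ (from ∅)
cl via duality: int({0}) = {0}, so X∖{0} = {2, 1}
cl∖int = {2, 1}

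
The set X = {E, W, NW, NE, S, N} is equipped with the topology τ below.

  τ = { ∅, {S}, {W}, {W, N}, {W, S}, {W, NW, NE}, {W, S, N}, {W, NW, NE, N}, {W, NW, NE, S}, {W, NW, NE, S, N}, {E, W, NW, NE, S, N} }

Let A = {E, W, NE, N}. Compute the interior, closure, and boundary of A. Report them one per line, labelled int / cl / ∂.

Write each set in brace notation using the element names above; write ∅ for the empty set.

int(A) = {W, N}
cl(A)  = {E, W, NW, NE, N}
∂A     = {E, NW, NE}

opens ⊆ A: ∅, {W}, {W, N}; union → int = {W, N}
complement {NW, S}; its interior {S}; cl(A) = X∖{S} = {E, W, NW, NE, N}
boundary = {E, W, NW, NE, N} ∖ {W, N} = {E, NW, NE}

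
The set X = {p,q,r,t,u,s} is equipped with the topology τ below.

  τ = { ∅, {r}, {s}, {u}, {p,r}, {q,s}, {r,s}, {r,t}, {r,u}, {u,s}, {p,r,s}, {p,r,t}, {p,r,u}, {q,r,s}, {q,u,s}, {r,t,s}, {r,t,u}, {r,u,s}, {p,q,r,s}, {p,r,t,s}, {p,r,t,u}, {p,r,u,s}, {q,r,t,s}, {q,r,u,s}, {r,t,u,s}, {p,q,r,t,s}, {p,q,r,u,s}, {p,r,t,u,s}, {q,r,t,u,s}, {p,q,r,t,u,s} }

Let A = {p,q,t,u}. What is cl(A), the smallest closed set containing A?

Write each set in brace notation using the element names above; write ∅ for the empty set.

closure: X∖int(X∖A) = X∖{r,s} = {p,q,t,u}

{p,q,t,u}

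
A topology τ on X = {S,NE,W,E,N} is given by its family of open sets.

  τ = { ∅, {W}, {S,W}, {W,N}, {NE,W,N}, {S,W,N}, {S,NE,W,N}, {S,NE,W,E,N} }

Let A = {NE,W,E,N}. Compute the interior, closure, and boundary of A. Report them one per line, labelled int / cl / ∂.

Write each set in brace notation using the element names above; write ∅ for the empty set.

int(A) = {NE,W,N}
cl(A)  = {S,NE,W,E,N}
∂A     = {S,E}

open subsets of A: ∅, {W}, {W,N}, {NE,W,N}; so int(A) = {NE,W,N}
closure: X∖int(X∖A) = X∖∅ = {S,NE,W,E,N}
∂A = {S,NE,W,E,N} minus {NE,W,N} = {S,E}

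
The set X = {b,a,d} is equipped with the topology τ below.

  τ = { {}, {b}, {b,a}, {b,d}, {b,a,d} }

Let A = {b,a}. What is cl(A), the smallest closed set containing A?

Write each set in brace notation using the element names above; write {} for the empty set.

{b,a,d}

X∖A={d}, int(X∖A)={}, hence cl(A)={b,a,d}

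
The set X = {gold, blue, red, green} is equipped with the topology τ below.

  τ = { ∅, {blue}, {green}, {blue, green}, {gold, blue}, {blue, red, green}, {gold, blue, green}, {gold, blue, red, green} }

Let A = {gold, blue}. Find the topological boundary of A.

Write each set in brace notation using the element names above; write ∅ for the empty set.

{red}

open subsets of A: ∅, {blue}, {gold, blue}; so int(A) = {gold, blue}
closure: X∖int(X∖A) = X∖{green} = {gold, blue, red}
∂A = {gold, blue, red} minus {gold, blue} = {red}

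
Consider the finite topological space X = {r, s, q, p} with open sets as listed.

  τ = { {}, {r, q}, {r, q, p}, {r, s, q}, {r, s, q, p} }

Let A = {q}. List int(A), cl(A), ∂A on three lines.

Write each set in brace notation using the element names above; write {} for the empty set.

opens ⊆ A: {}; union → int = {}
complement {r, s, p}; its interior {}; cl(A) = X∖{} = {r, s, q, p}
boundary = {r, s, q, p} ∖ {} = {r, s, q, p}

int(A) = {}
cl(A)  = {r, s, q, p}
∂A     = {r, s, q, p}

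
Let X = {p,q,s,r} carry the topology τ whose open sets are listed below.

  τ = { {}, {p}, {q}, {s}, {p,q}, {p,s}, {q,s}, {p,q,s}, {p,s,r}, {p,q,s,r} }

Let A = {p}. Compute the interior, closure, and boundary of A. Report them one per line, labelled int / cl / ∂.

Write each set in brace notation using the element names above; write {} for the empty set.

open subsets of A: {}, {p}; so int(A) = {p}
closure: X∖int(X∖A) = X∖{q,s} = {p,r}
∂A = {p,r} minus {p} = {r}

int(A) = {p}
cl(A)  = {p,r}
∂A     = {r}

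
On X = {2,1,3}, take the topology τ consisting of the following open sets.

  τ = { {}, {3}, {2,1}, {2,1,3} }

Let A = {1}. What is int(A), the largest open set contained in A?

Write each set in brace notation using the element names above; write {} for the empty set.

{}

interior: largest open inside A is {} (from {})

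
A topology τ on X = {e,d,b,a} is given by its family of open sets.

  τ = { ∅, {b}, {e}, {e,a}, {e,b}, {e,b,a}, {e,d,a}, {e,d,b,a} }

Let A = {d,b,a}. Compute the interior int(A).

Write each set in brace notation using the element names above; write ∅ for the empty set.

{b}

open subsets of A: ∅, {b}; so int(A) = {b}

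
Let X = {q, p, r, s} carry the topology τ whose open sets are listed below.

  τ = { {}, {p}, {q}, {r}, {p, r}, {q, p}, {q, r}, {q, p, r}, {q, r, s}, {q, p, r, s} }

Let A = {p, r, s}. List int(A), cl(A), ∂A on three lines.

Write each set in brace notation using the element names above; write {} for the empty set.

open subsets of A: {}, {r}, {p}, {p, r}; so int(A) = {p, r}
closure: X∖int(X∖A) = X∖{q} = {p, r, s}
∂A = {p, r, s} minus {p, r} = {s}

int(A) = {p, r}
cl(A)  = {p, r, s}
∂A     = {s}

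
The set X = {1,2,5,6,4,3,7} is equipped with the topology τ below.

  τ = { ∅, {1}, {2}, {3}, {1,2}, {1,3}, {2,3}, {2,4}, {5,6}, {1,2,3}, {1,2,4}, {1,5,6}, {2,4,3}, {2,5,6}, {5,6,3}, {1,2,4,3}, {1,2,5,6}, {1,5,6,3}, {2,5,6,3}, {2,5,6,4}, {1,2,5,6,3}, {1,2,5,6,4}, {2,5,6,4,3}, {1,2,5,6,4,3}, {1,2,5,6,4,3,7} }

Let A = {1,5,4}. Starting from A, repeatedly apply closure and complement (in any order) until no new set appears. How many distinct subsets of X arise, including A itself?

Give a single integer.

12

closure: X∖int(X∖A) = X∖{2,3} = {1,5,6,4,7}
Let k=closure and c=complement:
  1. A     = {1,5,4}
  2. kA    = {1,5,6,4,7}
  3. cA    = {2,6,3,7}
  4. ckA   = {2,3}
  5. kcA   = {2,5,6,4,3,7}
  6. kckA  = {2,4,3,7}
  7. ckcA  = {1}
  8. ckckA = {1,5,6}
  9. kckcA = {1,7}
  10. kckckA = {1,5,6,7}
  11. ckckcA = {2,5,6,4,3}
  12. ckckckA = {2,4,3}
— saturated at 12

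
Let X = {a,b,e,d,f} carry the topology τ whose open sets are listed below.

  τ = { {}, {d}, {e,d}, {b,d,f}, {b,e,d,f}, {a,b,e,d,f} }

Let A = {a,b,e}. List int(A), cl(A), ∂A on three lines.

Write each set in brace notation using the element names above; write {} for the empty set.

int(A) = {}
cl(A)  = {a,b,e,f}
∂A     = {a,b,e,f}

interior: largest open inside A is {} (from {})
cl via duality: int({d,f}) = {d}, so X∖{d} = {a,b,e,f}
cl∖int = {a,b,e,f}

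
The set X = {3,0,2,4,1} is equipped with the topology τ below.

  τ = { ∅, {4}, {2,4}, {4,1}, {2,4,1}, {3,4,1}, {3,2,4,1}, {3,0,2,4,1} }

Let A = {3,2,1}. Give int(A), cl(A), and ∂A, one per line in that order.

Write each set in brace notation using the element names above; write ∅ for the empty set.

int(A) = ∅
cl(A)  = {3,0,2,1}
∂A     = {3,0,2,1}

open subsets of A: ∅; so int(A) = ∅
closure: X∖int(X∖A) = X∖{4} = {3,0,2,1}
∂A = {3,0,2,1} minus ∅ = {3,0,2,1}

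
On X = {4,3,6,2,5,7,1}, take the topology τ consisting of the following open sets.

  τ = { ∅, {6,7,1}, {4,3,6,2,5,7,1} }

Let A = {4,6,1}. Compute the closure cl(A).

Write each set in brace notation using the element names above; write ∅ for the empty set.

{4,3,6,2,5,7,1}

cl via duality: int({3,2,5,7}) = ∅, so X∖∅ = {4,3,6,2,5,7,1}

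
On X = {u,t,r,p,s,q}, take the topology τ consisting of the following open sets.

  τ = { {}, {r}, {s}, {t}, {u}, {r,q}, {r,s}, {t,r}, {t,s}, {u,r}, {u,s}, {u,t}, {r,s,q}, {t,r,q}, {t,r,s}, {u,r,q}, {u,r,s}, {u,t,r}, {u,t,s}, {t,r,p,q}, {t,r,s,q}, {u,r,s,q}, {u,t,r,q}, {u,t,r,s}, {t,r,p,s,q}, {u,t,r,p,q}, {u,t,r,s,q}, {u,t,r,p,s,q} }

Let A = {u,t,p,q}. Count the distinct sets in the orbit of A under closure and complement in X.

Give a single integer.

X∖A={r,s}, int(X∖A)={r,s}, hence cl(A)={u,t,p,q}
Orbit (k=closure, c=complement):
  1. A     = {u,t,p,q}
  2. cA    = {r,s}
  3. kcA   = {r,p,s,q}
  4. ckcA  = {u,t}
  5. kckcA = {u,t,p}
  6. ckckcA = {r,s,q}
(closed under both — stop)

6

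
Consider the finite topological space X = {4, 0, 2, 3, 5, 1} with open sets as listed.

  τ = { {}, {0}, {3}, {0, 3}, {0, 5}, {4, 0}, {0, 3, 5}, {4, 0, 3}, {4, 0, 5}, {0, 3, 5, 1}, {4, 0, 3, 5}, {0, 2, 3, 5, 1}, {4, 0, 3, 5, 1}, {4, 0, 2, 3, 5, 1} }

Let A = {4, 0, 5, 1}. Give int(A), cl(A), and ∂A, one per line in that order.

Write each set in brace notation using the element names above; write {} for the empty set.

interior: largest open inside A is {4, 0, 5} (from {}, {0}, {0, 5}, {4, 0}, {4, 0, 5})
cl via duality: int({2, 3}) = {3}, so X∖{3} = {4, 0, 2, 5, 1}
cl∖int = {2, 1}

int(A) = {4, 0, 5}
cl(A)  = {4, 0, 2, 5, 1}
∂A     = {2, 1}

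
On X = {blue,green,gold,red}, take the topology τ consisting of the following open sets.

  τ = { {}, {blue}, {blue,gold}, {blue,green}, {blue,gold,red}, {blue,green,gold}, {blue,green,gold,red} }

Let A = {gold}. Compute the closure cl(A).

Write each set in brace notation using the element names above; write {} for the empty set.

closure: X∖int(X∖A) = X∖{blue,green} = {gold,red}

{gold,red}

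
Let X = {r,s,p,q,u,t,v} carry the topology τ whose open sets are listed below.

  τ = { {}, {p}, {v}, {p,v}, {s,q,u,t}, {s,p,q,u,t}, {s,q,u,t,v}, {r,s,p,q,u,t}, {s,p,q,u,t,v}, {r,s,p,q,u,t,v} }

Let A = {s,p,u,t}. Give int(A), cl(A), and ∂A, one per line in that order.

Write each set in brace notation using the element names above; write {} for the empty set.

int(A) = {p}
cl(A)  = {r,s,p,q,u,t}
∂A     = {r,s,q,u,t}

U open, U⊆A: {}, {p}. int(A) = ⋃ = {p}
X∖A={r,q,v}, int(X∖A)={v}, hence cl(A)={r,s,p,q,u,t}
∂A: remove int from cl → {r,s,q,u,t}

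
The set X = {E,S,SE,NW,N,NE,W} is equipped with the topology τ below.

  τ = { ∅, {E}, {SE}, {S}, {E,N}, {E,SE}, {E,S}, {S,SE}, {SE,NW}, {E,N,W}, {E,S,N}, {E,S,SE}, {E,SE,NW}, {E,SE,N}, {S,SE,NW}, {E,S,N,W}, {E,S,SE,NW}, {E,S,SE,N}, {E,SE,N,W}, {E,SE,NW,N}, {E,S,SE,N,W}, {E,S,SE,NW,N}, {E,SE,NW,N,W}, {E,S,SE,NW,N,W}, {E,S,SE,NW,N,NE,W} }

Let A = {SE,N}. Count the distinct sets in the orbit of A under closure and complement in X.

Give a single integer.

closure: X∖int(X∖A) = X∖{E,S} = {SE,NW,N,NE,W}
Let k=closure and c=complement:
  1. A     = {SE,N}
  2. kA    = {SE,NW,N,NE,W}
  3. cA    = {E,S,NW,NE,W}
  4. ckA   = {E,S}
  5. kcA   = {E,S,NW,N,NE,W}
  6. kckA  = {E,S,N,NE,W}
  7. ckcA  = {SE}
  8. ckckA = {SE,NW}
  9. kckcA = {SE,NW,NE}
  10. ckckcA = {E,S,N,W}
— saturated at 10

10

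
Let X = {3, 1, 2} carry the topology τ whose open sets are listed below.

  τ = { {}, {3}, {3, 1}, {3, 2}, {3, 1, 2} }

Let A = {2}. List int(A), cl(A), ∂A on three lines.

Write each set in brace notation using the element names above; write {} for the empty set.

U open, U⊆A: {}. int(A) = ⋃ = {}
X∖A={3, 1}, int(X∖A)={3, 1}, hence cl(A)={2}
∂A: remove int from cl → {2}

int(A) = {}
cl(A)  = {2}
∂A     = {2}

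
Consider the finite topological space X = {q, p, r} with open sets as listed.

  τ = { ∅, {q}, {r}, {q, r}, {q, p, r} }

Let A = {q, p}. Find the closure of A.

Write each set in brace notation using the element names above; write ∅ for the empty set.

{q, p}

X∖A={r}, int(X∖A)={r}, hence cl(A)={q, p}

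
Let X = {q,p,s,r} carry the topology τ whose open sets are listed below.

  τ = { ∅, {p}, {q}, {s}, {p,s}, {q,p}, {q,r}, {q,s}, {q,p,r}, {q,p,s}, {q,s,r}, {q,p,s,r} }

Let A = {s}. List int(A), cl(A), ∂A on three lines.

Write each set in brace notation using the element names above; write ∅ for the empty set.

int(A) = {s}
cl(A)  = {s}
∂A     = ∅

interior: largest open inside A is {s} (from ∅, {s})
cl via duality: int({q,p,r}) = {q,p,r}, so X∖{q,p,r} = {s}
cl∖int = ∅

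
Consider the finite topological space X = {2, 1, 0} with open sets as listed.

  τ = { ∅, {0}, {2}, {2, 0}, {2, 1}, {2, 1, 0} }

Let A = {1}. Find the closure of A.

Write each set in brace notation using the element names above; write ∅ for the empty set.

{1}

complement {2, 0}; its interior {2, 0}; cl(A) = X∖{2, 0} = {1}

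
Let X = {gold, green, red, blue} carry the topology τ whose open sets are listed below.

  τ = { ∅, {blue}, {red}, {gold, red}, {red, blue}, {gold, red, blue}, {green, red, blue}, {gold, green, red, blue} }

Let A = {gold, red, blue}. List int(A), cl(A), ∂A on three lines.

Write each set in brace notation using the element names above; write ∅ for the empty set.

interior: largest open inside A is {gold, red, blue} (from ∅, {red}, {blue}, {gold, red}, {red, blue}, {gold, red, blue})
cl via duality: int({green}) = ∅, so X∖∅ = {gold, green, red, blue}
cl∖int = {green}

int(A) = {gold, red, blue}
cl(A)  = {gold, green, red, blue}
∂A     = {green}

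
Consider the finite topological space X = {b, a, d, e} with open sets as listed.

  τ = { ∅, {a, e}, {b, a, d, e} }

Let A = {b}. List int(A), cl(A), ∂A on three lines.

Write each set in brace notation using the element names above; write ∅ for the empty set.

int(A) = ∅
cl(A)  = {b, d}
∂A     = {b, d}

opens ⊆ A: ∅; union → int = ∅
complement {a, d, e}; its interior {a, e}; cl(A) = X∖{a, e} = {b, d}
boundary = {b, d} ∖ ∅ = {b, d}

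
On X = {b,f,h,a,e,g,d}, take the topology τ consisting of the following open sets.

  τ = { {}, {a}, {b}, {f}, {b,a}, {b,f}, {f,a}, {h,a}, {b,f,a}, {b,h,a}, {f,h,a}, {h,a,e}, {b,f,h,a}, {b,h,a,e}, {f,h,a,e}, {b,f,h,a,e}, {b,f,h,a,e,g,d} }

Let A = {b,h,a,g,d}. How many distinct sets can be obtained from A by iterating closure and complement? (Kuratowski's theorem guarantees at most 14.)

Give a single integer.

closure: X∖int(X∖A) = X∖{f} = {b,h,a,e,g,d}
Let k=closure and c=complement:
  1. A     = {b,h,a,g,d}
  2. kA    = {b,h,a,e,g,d}
  3. cA    = {f,e}
  4. ckA   = {f}
  5. kcA   = {f,e,g,d}
  6. kckA  = {f,g,d}
  7. ckcA  = {b,h,a}
  8. ckckA = {b,h,a,e}
— saturated at 8

8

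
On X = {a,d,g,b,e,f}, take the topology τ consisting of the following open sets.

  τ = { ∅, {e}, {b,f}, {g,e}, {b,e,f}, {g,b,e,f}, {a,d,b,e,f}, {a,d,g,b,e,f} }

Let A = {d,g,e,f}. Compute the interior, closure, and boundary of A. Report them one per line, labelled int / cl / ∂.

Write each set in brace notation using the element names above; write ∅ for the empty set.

int(A) = {g,e}
cl(A)  = {a,d,g,b,e,f}
∂A     = {a,d,b,f}

interior: largest open inside A is {g,e} (from ∅, {e}, {g,e})
cl via duality: int({a,b}) = ∅, so X∖∅ = {a,d,g,b,e,f}
cl∖int = {a,d,b,f}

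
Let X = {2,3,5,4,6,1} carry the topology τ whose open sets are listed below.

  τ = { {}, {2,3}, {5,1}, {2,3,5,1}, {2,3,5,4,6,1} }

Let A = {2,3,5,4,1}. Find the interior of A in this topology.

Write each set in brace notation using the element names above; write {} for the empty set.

{2,3,5,1}

opens ⊆ A: {}, {2,3}, {5,1}, {2,3,5,1}; union → int = {2,3,5,1}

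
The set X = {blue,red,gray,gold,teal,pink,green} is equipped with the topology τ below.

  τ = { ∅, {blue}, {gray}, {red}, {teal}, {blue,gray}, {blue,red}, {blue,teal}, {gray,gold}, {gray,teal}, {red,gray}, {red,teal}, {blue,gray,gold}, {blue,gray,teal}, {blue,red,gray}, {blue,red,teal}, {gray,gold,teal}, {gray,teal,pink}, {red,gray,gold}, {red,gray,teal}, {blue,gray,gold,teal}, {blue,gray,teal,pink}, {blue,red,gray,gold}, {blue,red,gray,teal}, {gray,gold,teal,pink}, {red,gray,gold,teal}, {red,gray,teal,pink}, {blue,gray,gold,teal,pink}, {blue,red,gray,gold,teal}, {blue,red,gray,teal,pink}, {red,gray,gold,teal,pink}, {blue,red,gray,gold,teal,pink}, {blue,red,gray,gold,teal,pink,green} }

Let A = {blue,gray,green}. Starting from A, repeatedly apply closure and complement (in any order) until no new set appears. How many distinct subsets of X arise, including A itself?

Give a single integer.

8

complement {red,gold,teal,pink}; its interior {red,teal}; cl(A) = X∖{red,teal} = {blue,gray,gold,pink,green}
With k = closure, c = complement:
  1. A     = {blue,gray,green}
  2. kA    = {blue,gray,gold,pink,green}
  3. cA    = {red,gold,teal,pink}
  4. ckA   = {red,teal}
  5. kcA   = {red,gold,teal,pink,green}
  6. kckA  = {red,teal,pink,green}
  7. ckcA  = {blue,gray}
  8. ckckA = {blue,gray,gold}
k, c of each give nothing new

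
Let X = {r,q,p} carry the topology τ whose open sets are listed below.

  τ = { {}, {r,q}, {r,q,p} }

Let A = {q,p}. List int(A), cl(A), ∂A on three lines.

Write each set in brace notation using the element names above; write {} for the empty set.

open subsets of A: {}; so int(A) = {}
closure: X∖int(X∖A) = X∖{} = {r,q,p}
∂A = {r,q,p} minus {} = {r,q,p}

int(A) = {}
cl(A)  = {r,q,p}
∂A     = {r,q,p}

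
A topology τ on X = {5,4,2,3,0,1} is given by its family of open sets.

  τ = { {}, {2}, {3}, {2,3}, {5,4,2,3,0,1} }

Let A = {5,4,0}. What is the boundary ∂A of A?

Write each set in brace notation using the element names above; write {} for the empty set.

opens ⊆ A: {}; union → int = {}
complement {2,3,1}; its interior {2,3}; cl(A) = X∖{2,3} = {5,4,0,1}
boundary = {5,4,0,1} ∖ {} = {5,4,0,1}

{5,4,0,1}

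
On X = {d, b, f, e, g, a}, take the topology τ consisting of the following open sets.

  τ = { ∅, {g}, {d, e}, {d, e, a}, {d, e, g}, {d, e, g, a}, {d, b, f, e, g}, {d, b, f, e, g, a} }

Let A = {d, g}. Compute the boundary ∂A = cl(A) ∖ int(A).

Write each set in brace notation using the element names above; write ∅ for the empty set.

{d, b, f, e, a}

U open, U⊆A: ∅, {g}. int(A) = ⋃ = {g}
X∖A={b, f, e, a}, int(X∖A)=∅, hence cl(A)={d, b, f, e, g, a}
∂A: remove int from cl → {d, b, f, e, a}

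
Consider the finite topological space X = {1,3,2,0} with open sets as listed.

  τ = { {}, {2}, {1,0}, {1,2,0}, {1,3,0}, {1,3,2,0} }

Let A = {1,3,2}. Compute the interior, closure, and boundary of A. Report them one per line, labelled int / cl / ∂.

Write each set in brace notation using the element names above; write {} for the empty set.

int(A) = {2}
cl(A)  = {1,3,2,0}
∂A     = {1,3,0}

interior: largest open inside A is {2} (from {}, {2})
cl via duality: int({0}) = {}, so X∖{} = {1,3,2,0}
cl∖int = {1,3,0}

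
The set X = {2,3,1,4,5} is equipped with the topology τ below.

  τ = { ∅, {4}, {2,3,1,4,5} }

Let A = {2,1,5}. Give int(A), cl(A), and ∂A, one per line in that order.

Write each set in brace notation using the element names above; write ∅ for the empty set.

interior: largest open inside A is ∅ (from ∅)
cl via duality: int({3,4}) = {4}, so X∖{4} = {2,3,1,5}
cl∖int = {2,3,1,5}

int(A) = ∅
cl(A)  = {2,3,1,5}
∂A     = {2,3,1,5}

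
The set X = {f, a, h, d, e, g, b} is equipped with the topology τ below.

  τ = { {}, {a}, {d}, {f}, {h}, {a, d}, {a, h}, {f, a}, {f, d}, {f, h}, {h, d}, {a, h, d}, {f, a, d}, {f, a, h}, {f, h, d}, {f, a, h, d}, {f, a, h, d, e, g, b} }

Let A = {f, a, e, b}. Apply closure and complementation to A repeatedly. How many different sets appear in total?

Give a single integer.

closure: X∖int(X∖A) = X∖{h, d} = {f, a, e, g, b}
Let k=closure and c=complement:
  1. A     = {f, a, e, b}
  2. kA    = {f, a, e, g, b}
  3. cA    = {h, d, g}
  4. ckA   = {h, d}
  5. kcA   = {h, d, e, g, b}
  6. ckcA  = {f, a}
— saturated at 6

6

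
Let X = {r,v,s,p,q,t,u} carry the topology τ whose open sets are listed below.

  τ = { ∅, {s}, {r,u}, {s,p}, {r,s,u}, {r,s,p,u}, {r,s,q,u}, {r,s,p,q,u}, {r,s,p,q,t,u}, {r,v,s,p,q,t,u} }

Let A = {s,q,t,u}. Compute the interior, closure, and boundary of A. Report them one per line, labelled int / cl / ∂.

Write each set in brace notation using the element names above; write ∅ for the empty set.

int(A) = {s}
cl(A)  = {r,v,s,p,q,t,u}
∂A     = {r,v,p,q,t,u}

opens ⊆ A: ∅, {s}; union → int = {s}
complement {r,v,p}; its interior ∅; cl(A) = X∖∅ = {r,v,s,p,q,t,u}
boundary = {r,v,s,p,q,t,u} ∖ {s} = {r,v,p,q,t,u}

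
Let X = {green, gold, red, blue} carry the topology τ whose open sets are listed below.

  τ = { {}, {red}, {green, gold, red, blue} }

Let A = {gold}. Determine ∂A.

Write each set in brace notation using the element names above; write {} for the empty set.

{green, gold, blue}

opens ⊆ A: {}; union → int = {}
complement {green, red, blue}; its interior {red}; cl(A) = X∖{red} = {green, gold, blue}
boundary = {green, gold, blue} ∖ {} = {green, gold, blue}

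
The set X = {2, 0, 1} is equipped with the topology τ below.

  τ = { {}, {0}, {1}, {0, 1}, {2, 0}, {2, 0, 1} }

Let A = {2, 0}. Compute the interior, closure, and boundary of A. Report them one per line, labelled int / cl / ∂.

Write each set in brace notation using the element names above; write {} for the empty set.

open subsets of A: {}, {0}, {2, 0}; so int(A) = {2, 0}
closure: X∖int(X∖A) = X∖{1} = {2, 0}
∂A = {2, 0} minus {2, 0} = {}

int(A) = {2, 0}
cl(A)  = {2, 0}
∂A     = {}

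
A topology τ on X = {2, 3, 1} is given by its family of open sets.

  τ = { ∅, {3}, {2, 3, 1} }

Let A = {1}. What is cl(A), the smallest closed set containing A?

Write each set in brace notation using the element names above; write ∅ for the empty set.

{2, 1}

closure: X∖int(X∖A) = X∖{3} = {2, 1}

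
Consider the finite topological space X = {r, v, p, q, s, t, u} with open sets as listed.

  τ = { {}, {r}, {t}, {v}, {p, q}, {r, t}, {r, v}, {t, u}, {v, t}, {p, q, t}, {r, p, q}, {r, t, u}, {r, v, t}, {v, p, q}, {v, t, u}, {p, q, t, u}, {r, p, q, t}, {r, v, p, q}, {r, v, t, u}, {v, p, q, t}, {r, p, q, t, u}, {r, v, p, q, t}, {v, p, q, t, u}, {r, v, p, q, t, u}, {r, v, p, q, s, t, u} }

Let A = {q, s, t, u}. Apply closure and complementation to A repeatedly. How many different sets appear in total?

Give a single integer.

cl via duality: int({r, v, p}) = {r, v}, so X∖{r, v} = {p, q, s, t, u}
Write k for closure, c for complement:
  1. A     = {q, s, t, u}
  2. kA    = {p, q, s, t, u}
  3. cA    = {r, v, p}
  4. ckA   = {r, v}
  5. kcA   = {r, v, p, q, s}
  6. kckA  = {r, v, s}
  7. ckcA  = {t, u}
  8. ckckA = {p, q, t, u}
  9. kckcA = {s, t, u}
  10. ckckcA = {r, v, p, q}
applying k or c yields no new set

10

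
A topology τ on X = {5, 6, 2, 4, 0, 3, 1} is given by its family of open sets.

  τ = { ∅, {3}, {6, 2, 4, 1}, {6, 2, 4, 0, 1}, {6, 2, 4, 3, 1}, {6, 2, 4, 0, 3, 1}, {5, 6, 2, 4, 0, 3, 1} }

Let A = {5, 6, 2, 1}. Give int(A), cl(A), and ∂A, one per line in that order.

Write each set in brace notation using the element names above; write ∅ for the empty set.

U open, U⊆A: ∅. int(A) = ⋃ = ∅
X∖A={4, 0, 3}, int(X∖A)={3}, hence cl(A)={5, 6, 2, 4, 0, 1}
∂A: remove int from cl → {5, 6, 2, 4, 0, 1}

int(A) = ∅
cl(A)  = {5, 6, 2, 4, 0, 1}
∂A     = {5, 6, 2, 4, 0, 1}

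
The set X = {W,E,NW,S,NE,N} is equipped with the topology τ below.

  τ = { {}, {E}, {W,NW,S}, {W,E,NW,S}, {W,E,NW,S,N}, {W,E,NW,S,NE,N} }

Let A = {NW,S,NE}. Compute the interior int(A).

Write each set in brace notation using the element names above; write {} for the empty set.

opens ⊆ A: {}; union → int = {}

{}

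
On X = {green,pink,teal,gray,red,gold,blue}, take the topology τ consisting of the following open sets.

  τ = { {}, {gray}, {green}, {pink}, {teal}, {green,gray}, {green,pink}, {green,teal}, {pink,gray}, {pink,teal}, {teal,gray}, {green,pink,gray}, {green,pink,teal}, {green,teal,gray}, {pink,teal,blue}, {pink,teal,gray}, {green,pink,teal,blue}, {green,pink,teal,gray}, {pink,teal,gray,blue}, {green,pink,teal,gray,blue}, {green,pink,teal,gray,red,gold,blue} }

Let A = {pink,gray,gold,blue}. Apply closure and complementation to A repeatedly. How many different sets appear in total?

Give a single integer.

X∖A={green,teal,red}, int(X∖A)={green,teal}, hence cl(A)={pink,gray,red,gold,blue}
Orbit (k=closure, c=complement):
  1. A     = {pink,gray,gold,blue}
  2. kA    = {pink,gray,red,gold,blue}
  3. cA    = {green,teal,red}
  4. ckA   = {green,teal}
  5. kcA   = {green,teal,red,gold,blue}
  6. ckcA  = {pink,gray}
(closed under both — stop)

6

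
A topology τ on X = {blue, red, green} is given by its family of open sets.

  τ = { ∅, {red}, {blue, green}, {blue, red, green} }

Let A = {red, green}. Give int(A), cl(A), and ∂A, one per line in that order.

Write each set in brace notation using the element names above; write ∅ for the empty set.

int(A) = {red}
cl(A)  = {blue, red, green}
∂A     = {blue, green}

interior: largest open inside A is {red} (from ∅, {red})
cl via duality: int({blue}) = ∅, so X∖∅ = {blue, red, green}
cl∖int = {blue, green}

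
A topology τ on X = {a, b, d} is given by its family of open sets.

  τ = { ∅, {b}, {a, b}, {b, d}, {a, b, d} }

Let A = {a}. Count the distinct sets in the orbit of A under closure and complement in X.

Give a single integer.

4

closure: X∖int(X∖A) = X∖{b, d} = {a}
Let k=closure and c=complement:
  1. A     = {a}
  2. cA    = {b, d}
  3. kcA   = {a, b, d}
  4. ckcA  = ∅
— saturated at 4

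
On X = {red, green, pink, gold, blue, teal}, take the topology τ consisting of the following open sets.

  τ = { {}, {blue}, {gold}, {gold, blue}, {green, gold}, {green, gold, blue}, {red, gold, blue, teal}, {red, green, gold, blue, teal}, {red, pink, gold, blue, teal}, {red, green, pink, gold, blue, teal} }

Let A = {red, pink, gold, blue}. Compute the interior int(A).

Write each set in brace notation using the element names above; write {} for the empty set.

opens ⊆ A: {}, {gold}, {blue}, {gold, blue}; union → int = {gold, blue}

{gold, blue}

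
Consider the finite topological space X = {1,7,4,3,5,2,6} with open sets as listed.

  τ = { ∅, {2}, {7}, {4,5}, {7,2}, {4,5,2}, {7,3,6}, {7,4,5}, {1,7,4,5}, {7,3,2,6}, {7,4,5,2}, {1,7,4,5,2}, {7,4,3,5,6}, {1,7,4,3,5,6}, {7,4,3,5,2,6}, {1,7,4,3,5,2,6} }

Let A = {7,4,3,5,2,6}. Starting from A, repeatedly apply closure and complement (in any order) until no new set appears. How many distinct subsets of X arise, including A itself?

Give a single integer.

4

closure: X∖int(X∖A) = X∖∅ = {1,7,4,3,5,2,6}
Let k=closure and c=complement:
  1. A     = {7,4,3,5,2,6}
  2. kA    = {1,7,4,3,5,2,6}
  3. cA    = {1}
  4. ckA   = ∅
— saturated at 4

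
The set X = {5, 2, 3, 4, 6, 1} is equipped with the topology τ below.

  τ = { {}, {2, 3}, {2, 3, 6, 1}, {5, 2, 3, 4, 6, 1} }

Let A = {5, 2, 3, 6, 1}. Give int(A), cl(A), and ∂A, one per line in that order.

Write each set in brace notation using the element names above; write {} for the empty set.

int(A) = {2, 3, 6, 1}
cl(A)  = {5, 2, 3, 4, 6, 1}
∂A     = {5, 4}

U open, U⊆A: {}, {2, 3}, {2, 3, 6, 1}. int(A) = ⋃ = {2, 3, 6, 1}
X∖A={4}, int(X∖A)={}, hence cl(A)={5, 2, 3, 4, 6, 1}
∂A: remove int from cl → {5, 4}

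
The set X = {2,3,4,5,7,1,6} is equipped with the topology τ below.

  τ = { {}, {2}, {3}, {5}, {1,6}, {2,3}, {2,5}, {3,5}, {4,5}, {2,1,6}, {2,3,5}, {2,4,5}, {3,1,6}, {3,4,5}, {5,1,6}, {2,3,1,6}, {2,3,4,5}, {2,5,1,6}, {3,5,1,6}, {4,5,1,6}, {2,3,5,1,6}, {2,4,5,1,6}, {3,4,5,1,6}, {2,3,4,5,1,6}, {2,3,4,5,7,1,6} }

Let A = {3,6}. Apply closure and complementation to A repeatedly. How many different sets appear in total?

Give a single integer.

10

cl via duality: int({2,4,5,7,1}) = {2,4,5}, so X∖{2,4,5} = {3,7,1,6}
Write k for closure, c for complement:
  1. A     = {3,6}
  2. kA    = {3,7,1,6}
  3. cA    = {2,4,5,7,1}
  4. ckA   = {2,4,5}
  5. kcA   = {2,4,5,7,1,6}
  6. kckA  = {2,4,5,7}
  7. ckcA  = {3}
  8. ckckA = {3,1,6}
  9. kckcA = {3,7}
  10. ckckcA = {2,4,5,1,6}
applying k or c yields no new set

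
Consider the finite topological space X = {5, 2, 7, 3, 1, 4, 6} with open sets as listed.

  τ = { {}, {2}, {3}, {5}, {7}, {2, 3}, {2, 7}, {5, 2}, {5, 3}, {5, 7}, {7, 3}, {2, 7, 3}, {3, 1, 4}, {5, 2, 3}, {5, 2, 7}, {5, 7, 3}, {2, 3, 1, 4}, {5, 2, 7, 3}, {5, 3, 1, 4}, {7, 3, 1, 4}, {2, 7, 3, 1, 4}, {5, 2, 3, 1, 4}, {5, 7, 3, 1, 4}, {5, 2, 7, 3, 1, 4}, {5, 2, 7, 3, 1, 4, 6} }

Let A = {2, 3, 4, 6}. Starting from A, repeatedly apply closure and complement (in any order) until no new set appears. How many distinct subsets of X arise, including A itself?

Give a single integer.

X∖A={5, 7, 1}, int(X∖A)={5, 7}, hence cl(A)={2, 3, 1, 4, 6}
Orbit (k=closure, c=complement):
  1. A     = {2, 3, 4, 6}
  2. kA    = {2, 3, 1, 4, 6}
  3. cA    = {5, 7, 1}
  4. ckA   = {5, 7}
  5. kcA   = {5, 7, 1, 4, 6}
  6. kckA  = {5, 7, 6}
  7. ckcA  = {2, 3}
  8. ckckA = {2, 3, 1, 4}
(closed under both — stop)

8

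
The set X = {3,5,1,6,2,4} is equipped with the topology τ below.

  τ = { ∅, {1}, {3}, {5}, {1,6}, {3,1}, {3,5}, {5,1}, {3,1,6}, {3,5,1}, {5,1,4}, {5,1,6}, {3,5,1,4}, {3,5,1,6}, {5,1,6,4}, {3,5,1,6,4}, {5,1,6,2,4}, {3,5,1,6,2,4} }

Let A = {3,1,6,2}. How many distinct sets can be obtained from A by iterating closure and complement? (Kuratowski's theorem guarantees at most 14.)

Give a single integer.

6

cl via duality: int({5,4}) = {5}, so X∖{5} = {3,1,6,2,4}
Write k for closure, c for complement:
  1. A     = {3,1,6,2}
  2. kA    = {3,1,6,2,4}
  3. cA    = {5,4}
  4. ckA   = {5}
  5. kcA   = {5,2,4}
  6. ckcA  = {3,1,6}
applying k or c yields no new set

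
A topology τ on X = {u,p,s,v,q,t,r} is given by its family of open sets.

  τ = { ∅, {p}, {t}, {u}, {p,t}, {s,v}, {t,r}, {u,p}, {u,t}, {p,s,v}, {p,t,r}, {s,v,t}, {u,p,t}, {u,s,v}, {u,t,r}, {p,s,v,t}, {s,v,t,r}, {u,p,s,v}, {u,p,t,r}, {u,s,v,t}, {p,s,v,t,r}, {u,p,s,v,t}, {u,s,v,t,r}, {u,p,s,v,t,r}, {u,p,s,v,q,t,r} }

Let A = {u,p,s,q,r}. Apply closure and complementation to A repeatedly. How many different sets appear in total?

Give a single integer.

complement {v,t}; its interior {t}; cl(A) = X∖{t} = {u,p,s,v,q,r}
With k = closure, c = complement:
  1. A     = {u,p,s,q,r}
  2. kA    = {u,p,s,v,q,r}
  3. cA    = {v,t}
  4. ckA   = {t}
  5. kcA   = {s,v,q,t,r}
  6. kckA  = {q,t,r}
  7. ckcA  = {u,p}
  8. ckckA = {u,p,s,v}
  9. kckcA = {u,p,q}
  10. kckckA = {u,p,s,v,q}
  11. ckckcA = {s,v,t,r}
  12. ckckckA = {t,r}
k, c of each give nothing new

12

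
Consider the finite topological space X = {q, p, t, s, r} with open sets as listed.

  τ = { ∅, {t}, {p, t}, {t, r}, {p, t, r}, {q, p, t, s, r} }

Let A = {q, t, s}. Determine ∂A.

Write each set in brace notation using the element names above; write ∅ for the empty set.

{q, p, s, r}

opens ⊆ A: ∅, {t}; union → int = {t}
complement {p, r}; its interior ∅; cl(A) = X∖∅ = {q, p, t, s, r}
boundary = {q, p, t, s, r} ∖ {t} = {q, p, s, r}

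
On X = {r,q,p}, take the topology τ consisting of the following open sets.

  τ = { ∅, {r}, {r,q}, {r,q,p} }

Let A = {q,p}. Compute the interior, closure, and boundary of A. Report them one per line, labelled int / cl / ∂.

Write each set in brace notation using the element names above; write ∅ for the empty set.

int(A) = ∅
cl(A)  = {q,p}
∂A     = {q,p}

opens ⊆ A: ∅; union → int = ∅
complement {r}; its interior {r}; cl(A) = X∖{r} = {q,p}
boundary = {q,p} ∖ ∅ = {q,p}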